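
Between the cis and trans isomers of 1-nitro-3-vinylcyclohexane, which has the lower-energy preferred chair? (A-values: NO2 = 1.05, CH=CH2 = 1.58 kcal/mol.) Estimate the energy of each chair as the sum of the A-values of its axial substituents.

cis

At 1,3 positions (parity same): cis → (e,e or a,a); trans → (a,e or e,a).
Best chair for cis: E = 0.00 kcal/mol; best chair for trans: E = 1.05 kcal/mol.
The cis isomer is lower by 1.05 kcal/mol.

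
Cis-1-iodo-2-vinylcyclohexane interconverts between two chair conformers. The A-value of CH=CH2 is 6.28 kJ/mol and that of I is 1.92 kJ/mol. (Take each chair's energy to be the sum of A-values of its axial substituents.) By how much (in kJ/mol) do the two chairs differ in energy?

C1 and C2 have opposite parity, so for the cis isomer the two substituents are one axial and one equatorial in each chair.
Chair I (vinyl axial, iodo equatorial): E = 6.28 kJ/mol.
Chair II (vinyl equatorial, iodo axial): E = 1.92 kJ/mol.
ΔE = 6.28 − 1.92 = 4.36 kJ/mol; chair II is more stable.

4.36 kJ/mol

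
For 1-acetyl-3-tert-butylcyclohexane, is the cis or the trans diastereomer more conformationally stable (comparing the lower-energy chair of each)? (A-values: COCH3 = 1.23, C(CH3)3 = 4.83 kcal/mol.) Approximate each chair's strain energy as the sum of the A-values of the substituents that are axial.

cis

At 1,3 positions (parity same): cis → (e,e or a,a); trans → (a,e or e,a).
Best chair for cis: E = 0.00 kcal/mol; best chair for trans: E = 1.23 kcal/mol.
The cis isomer is lower by 1.23 kcal/mol.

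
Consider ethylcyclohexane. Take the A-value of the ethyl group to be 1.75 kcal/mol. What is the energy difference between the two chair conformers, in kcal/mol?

A monosubstituted cyclohexane has one chair with the ethyl group axial (E = A = 1.75 kcal/mol) and one with it equatorial (E = 0).
ΔE = 1.75 − 0 = 1.75 kcal/mol.

1.75 kcal/mol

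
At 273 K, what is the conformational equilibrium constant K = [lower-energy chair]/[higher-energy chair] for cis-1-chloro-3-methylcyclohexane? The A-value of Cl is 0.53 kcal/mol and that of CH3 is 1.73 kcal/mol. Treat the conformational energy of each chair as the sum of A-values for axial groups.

C1 and C3 have the same parity, so for the cis isomer the two substituents are e,e in one chair and a,a in the other.
Chair I (chloro axial, methyl axial): E = 2.26 kcal/mol; chair II (chloro equatorial, methyl equatorial): E = 0.00 kcal/mol.
ΔG = 2.26 kcal/mol between the two chairs.
K = exp(ΔG/RT) with R = 1.987×10⁻³ kcal mol⁻¹ K⁻¹ and T = 273 K gives K ≈ 64.5.

K ≈ 64.5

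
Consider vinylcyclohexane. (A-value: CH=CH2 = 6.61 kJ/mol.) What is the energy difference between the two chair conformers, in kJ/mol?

A monosubstituted cyclohexane has one chair with the vinyl group axial (E = A = 6.61 kJ/mol) and one with it equatorial (E = 0).
ΔE = 6.61 − 0 = 6.61 kJ/mol.

6.61 kJ/mol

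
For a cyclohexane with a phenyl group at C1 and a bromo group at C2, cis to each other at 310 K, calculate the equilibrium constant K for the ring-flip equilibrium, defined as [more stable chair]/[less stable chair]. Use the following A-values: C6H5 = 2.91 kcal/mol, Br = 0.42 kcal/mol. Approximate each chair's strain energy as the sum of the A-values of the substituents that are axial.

K ≈ 57.0

C1 and C2 have opposite parity, so for the cis isomer the two substituents are one axial and one equatorial in each chair.
Chair I (phenyl axial, bromo equatorial): E = 2.91 kcal/mol; chair II (phenyl equatorial, bromo axial): E = 0.42 kcal/mol.
ΔG = 2.49 kcal/mol between the two chairs.
K = exp(ΔG/RT) with R = 1.987×10⁻³ kcal mol⁻¹ K⁻¹ and T = 310 K gives K ≈ 57.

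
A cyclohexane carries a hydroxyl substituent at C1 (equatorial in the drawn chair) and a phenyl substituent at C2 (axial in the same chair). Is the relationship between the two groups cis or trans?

cis

C1 and C2 have opposite parity, so their axial bonds point in opposite directions.
With opposite-parity carbons, two substituents on the same face are one axial and one equatorial; opposite faces give both axial or both equatorial.
Here the groups are equatorial/axial → same face → cis.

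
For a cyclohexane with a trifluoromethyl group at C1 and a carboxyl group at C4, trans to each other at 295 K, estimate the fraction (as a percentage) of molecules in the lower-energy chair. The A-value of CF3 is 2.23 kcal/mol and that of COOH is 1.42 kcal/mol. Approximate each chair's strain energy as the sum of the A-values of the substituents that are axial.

99.8%

C1 and C4 have opposite parity, so for the trans isomer the two substituents are e,e in one chair and a,a in the other.
Chair I (trifluoromethyl axial, carboxyl axial): E = 3.65 kcal/mol; chair II (trifluoromethyl equatorial, carboxyl equatorial): E = 0.00 kcal/mol.
ΔG = 3.65 kcal/mol between the two chairs.
K = exp(ΔG/RT) with R = 1.987×10⁻³ kcal mol⁻¹ K⁻¹ and T = 295 K gives K ≈ 506.
Fraction in the lower-energy chair = K/(K+1) = 99.8%.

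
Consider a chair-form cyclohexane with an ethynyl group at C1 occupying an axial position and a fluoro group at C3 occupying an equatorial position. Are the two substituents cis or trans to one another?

C1 and C3 have the same parity, so their axial bonds point in the same direction.
With same-parity carbons, two substituents on the same face are both axial or both equatorial; opposite faces give one of each.
Here the groups are axial/equatorial → opposite face → trans.

trans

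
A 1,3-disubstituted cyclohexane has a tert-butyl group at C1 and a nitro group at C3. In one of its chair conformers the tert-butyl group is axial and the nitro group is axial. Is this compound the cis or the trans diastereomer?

C1 and C3 have the same parity, so their axial bonds point in the same direction.
With same-parity carbons, two substituents on the same face are both axial or both equatorial; opposite faces give one of each.
Here the groups are axial/axial → same face → cis.

cis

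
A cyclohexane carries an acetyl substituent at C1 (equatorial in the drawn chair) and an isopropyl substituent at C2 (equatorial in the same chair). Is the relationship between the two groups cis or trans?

trans

C1 and C2 have opposite parity, so their axial bonds point in opposite directions.
With opposite-parity carbons, two substituents on the same face are one axial and one equatorial; opposite faces give both axial or both equatorial.
Here the groups are equatorial/equatorial → opposite face → trans.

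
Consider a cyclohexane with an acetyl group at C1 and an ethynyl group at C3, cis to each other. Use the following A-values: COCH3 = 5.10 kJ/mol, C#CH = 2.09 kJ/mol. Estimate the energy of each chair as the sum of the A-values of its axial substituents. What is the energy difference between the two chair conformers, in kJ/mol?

7.19 kJ/mol

C1 and C3 have the same parity, so for the cis isomer the two substituents are e,e in one chair and a,a in the other.
Chair I (acetyl axial, ethynyl axial): E = 7.19 kJ/mol.
Chair II (acetyl equatorial, ethynyl equatorial): E = 0.00 kJ/mol.
ΔE = 7.19 − 0.00 = 7.19 kJ/mol; chair II is more stable.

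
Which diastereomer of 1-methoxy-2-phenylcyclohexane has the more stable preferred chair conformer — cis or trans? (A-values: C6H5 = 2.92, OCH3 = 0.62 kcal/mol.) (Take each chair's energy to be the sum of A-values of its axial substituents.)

trans

At 1,2 positions (parity opposite): cis → (a,e or e,a); trans → (e,e or a,a).
Best chair for cis: E = 0.62 kcal/mol; best chair for trans: E = 0.00 kcal/mol.
The trans isomer is lower by 0.62 kcal/mol.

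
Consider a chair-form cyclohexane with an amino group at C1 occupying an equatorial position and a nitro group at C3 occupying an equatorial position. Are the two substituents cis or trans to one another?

cis

C1 and C3 have the same parity, so their axial bonds point in the same direction.
With same-parity carbons, two substituents on the same face are both axial or both equatorial; opposite faces give one of each.
Here the groups are equatorial/equatorial → same face → cis.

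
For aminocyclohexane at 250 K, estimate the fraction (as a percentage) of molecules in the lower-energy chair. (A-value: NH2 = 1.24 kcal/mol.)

One chair has the amino group axial (E = 1.24 kcal/mol) and the other has it equatorial (E = 0).
ΔG = 1.24 kcal/mol between the two chairs.
K = exp(ΔG/RT) with R = 1.987×10⁻³ kcal mol⁻¹ K⁻¹ and T = 250 K gives K ≈ 12.1.
Fraction in the lower-energy chair = K/(K+1) = 92.4%.

92.4%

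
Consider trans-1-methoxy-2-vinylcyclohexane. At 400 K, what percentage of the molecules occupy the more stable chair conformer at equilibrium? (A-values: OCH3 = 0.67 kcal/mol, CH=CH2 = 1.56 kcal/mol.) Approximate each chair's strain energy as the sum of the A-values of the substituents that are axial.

94.3%

C1 and C2 have opposite parity, so for the trans isomer the two substituents are e,e in one chair and a,a in the other.
Chair I (methoxy axial, vinyl axial): E = 2.23 kcal/mol; chair II (methoxy equatorial, vinyl equatorial): E = 0.00 kcal/mol.
ΔG = 2.23 kcal/mol between the two chairs.
K = exp(ΔG/RT) with R = 1.987×10⁻³ kcal mol⁻¹ K⁻¹ and T = 400 K gives K ≈ 16.5.
Fraction in the lower-energy chair = K/(K+1) = 94.3%.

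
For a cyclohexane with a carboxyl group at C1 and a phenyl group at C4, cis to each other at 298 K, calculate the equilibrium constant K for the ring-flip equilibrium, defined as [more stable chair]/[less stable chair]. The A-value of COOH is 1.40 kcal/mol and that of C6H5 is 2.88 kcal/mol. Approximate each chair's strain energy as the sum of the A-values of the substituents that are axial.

K ≈ 12.2

C1 and C4 have opposite parity, so for the cis isomer the two substituents are one axial and one equatorial in each chair.
Chair I (carboxyl axial, phenyl equatorial): E = 1.40 kcal/mol; chair II (carboxyl equatorial, phenyl axial): E = 2.88 kcal/mol.
ΔG = 1.48 kcal/mol between the two chairs.
K = exp(ΔG/RT) with R = 1.987×10⁻³ kcal mol⁻¹ K⁻¹ and T = 298 K gives K ≈ 12.2.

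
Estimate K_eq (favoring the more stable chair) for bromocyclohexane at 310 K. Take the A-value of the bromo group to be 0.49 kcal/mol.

One chair has the bromo group axial (E = 0.49 kcal/mol) and the other has it equatorial (E = 0).
ΔG = 0.49 kcal/mol between the two chairs.
K = exp(ΔG/RT) with R = 1.987×10⁻³ kcal mol⁻¹ K⁻¹ and T = 310 K gives K ≈ 2.22.

K ≈ 2.22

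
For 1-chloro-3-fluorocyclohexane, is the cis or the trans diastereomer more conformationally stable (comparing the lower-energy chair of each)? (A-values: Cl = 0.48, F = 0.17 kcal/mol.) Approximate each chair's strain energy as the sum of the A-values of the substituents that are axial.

cis

At 1,3 positions (parity same): cis → (e,e or a,a); trans → (a,e or e,a).
Best chair for cis: E = 0.00 kcal/mol; best chair for trans: E = 0.17 kcal/mol.
The cis isomer is lower by 0.17 kcal/mol.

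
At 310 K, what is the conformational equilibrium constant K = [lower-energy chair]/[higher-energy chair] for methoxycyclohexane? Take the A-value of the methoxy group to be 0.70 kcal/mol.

K ≈ 3.12

One chair has the methoxy group axial (E = 0.70 kcal/mol) and the other has it equatorial (E = 0).
ΔG = 0.70 kcal/mol between the two chairs.
K = exp(ΔG/RT) with R = 1.987×10⁻³ kcal mol⁻¹ K⁻¹ and T = 310 K gives K ≈ 3.12.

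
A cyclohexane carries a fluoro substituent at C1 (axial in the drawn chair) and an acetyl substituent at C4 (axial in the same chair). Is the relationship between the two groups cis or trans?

C1 and C4 have opposite parity, so their axial bonds point in opposite directions.
With opposite-parity carbons, two substituents on the same face are one axial and one equatorial; opposite faces give both axial or both equatorial.
Here the groups are axial/axial → opposite face → trans.

trans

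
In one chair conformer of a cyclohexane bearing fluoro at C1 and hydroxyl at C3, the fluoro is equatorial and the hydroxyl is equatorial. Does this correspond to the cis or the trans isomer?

C1 and C3 have the same parity, so their axial bonds point in the same direction.
With same-parity carbons, two substituents on the same face are both axial or both equatorial; opposite faces give one of each.
Here the groups are equatorial/equatorial → same face → cis.

cis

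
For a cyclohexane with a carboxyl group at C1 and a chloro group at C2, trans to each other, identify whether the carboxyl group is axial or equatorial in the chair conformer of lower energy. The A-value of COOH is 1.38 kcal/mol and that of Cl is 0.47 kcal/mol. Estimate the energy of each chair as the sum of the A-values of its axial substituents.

equatorial

C1 and C2 have opposite parity, so for the trans isomer the two substituents are e,e in one chair and a,a in the other.
Chair I (carboxyl axial, chloro axial): E = 1.85 kcal/mol.
Chair II (carboxyl equatorial, chloro equatorial): E = 0.00 kcal/mol.
Chair II is the more stable (lower-energy) conformer, and in that chair the carboxyl group is equatorial.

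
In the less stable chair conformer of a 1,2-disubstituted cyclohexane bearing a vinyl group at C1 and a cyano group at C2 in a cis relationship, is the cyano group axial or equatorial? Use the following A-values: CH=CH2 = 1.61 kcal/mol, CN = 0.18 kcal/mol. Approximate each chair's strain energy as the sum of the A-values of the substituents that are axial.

equatorial

C1 and C2 have opposite parity, so for the cis isomer the two substituents are one axial and one equatorial in each chair.
Chair I (vinyl axial, cyano equatorial): E = 1.61 kcal/mol.
Chair II (vinyl equatorial, cyano axial): E = 0.18 kcal/mol.
Chair I is the less stable (higher-energy) conformer, and in that chair the cyano group is equatorial.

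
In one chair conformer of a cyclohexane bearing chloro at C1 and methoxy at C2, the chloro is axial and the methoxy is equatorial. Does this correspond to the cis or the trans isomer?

C1 and C2 have opposite parity, so their axial bonds point in opposite directions.
With opposite-parity carbons, two substituents on the same face are one axial and one equatorial; opposite faces give both axial or both equatorial.
Here the groups are axial/equatorial → same face → cis.

cis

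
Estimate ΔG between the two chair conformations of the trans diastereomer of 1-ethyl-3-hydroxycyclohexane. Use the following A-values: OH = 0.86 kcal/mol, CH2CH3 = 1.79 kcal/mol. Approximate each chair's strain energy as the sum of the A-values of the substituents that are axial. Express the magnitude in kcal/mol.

0.93 kcal/mol

C1 and C3 have the same parity, so for the trans isomer the two substituents are one axial and one equatorial in each chair.
Chair I (hydroxyl axial, ethyl equatorial): E = 0.86 kcal/mol.
Chair II (hydroxyl equatorial, ethyl axial): E = 1.79 kcal/mol.
ΔE = 1.79 − 0.86 = 0.93 kcal/mol; chair I is more stable.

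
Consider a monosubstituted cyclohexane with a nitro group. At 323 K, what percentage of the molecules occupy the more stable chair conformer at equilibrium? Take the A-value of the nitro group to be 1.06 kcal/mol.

One chair has the nitro group axial (E = 1.06 kcal/mol) and the other has it equatorial (E = 0).
ΔG = 1.06 kcal/mol between the two chairs.
K = exp(ΔG/RT) with R = 1.987×10⁻³ kcal mol⁻¹ K⁻¹ and T = 323 K gives K ≈ 5.22.
Fraction in the lower-energy chair = K/(K+1) = 83.9%.

83.9%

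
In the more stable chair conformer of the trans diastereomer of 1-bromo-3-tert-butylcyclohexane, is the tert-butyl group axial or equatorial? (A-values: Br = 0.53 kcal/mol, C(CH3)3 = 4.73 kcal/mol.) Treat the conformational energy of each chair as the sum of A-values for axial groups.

equatorial

C1 and C3 have the same parity, so for the trans isomer the two substituents are one axial and one equatorial in each chair.
Chair I (bromo axial, tert-butyl equatorial): E = 0.53 kcal/mol.
Chair II (bromo equatorial, tert-butyl axial): E = 4.73 kcal/mol.
Chair I is the more stable (lower-energy) conformer, and in that chair the tert-butyl group is equatorial.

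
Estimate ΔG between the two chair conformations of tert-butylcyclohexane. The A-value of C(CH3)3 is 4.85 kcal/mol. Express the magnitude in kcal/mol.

A monosubstituted cyclohexane has one chair with the tert-butyl group axial (E = A = 4.85 kcal/mol) and one with it equatorial (E = 0).
ΔE = 4.85 − 0 = 4.85 kcal/mol.

4.85 kcal/mol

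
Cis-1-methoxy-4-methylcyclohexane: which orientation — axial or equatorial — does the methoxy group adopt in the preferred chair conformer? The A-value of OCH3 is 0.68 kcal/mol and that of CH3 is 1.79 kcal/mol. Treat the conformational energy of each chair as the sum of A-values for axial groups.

axial

C1 and C4 have opposite parity, so for the cis isomer the two substituents are one axial and one equatorial in each chair.
Chair I (methoxy axial, methyl equatorial): E = 0.68 kcal/mol.
Chair II (methoxy equatorial, methyl axial): E = 1.79 kcal/mol.
Chair I is the more stable (lower-energy) conformer, and in that chair the methoxy group is axial.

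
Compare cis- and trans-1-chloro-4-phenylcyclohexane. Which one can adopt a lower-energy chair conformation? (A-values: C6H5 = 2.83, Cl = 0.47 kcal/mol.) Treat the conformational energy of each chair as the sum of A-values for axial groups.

At 1,4 positions (parity opposite): cis → (a,e or e,a); trans → (e,e or a,a).
Best chair for cis: E = 0.47 kcal/mol; best chair for trans: E = 0.00 kcal/mol.
The trans isomer is lower by 0.47 kcal/mol.

trans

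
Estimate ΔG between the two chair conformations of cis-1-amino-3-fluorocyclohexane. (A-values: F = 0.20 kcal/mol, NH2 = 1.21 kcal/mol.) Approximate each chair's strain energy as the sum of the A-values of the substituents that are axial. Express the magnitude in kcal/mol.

C1 and C3 have the same parity, so for the cis isomer the two substituents are e,e in one chair and a,a in the other.
Chair I (fluoro axial, amino axial): E = 1.41 kcal/mol.
Chair II (fluoro equatorial, amino equatorial): E = 0.00 kcal/mol.
ΔE = 1.41 − 0.00 = 1.41 kcal/mol; chair II is more stable.

1.41 kcal/mol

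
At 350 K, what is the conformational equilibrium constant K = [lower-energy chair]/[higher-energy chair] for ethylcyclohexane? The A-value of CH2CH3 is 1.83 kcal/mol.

K ≈ 13.9

One chair has the ethyl group axial (E = 1.83 kcal/mol) and the other has it equatorial (E = 0).
ΔG = 1.83 kcal/mol between the two chairs.
K = exp(ΔG/RT) with R = 1.987×10⁻³ kcal mol⁻¹ K⁻¹ and T = 350 K gives K ≈ 13.9.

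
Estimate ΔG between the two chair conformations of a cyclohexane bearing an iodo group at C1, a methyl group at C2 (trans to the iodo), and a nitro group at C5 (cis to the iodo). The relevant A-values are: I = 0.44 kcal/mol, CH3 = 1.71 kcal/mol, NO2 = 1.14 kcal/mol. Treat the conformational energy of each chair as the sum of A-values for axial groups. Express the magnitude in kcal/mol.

Chair I (iodo axial, methyl axial, nitro axial): E = 3.29 kcal/mol.
Chair II (iodo equatorial, methyl equatorial, nitro equatorial): E = 0.00 kcal/mol.
ΔE = 3.29 − 0.00 = 3.29 kcal/mol; chair II is more stable.

3.29 kcal/mol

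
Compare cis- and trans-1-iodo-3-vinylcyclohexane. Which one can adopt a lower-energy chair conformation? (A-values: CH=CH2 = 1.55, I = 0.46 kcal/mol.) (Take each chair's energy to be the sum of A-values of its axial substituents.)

At 1,3 positions (parity same): cis → (e,e or a,a); trans → (a,e or e,a).
Best chair for cis: E = 0.00 kcal/mol; best chair for trans: E = 0.46 kcal/mol.
The cis isomer is lower by 0.46 kcal/mol.

cis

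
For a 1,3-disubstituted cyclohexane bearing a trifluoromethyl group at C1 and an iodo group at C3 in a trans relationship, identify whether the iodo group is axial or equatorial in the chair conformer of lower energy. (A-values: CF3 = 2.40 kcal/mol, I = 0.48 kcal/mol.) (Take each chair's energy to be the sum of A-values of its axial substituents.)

axial

C1 and C3 have the same parity, so for the trans isomer the two substituents are one axial and one equatorial in each chair.
Chair I (trifluoromethyl axial, iodo equatorial): E = 2.40 kcal/mol.
Chair II (trifluoromethyl equatorial, iodo axial): E = 0.48 kcal/mol.
Chair II is the more stable (lower-energy) conformer, and in that chair the iodo group is axial.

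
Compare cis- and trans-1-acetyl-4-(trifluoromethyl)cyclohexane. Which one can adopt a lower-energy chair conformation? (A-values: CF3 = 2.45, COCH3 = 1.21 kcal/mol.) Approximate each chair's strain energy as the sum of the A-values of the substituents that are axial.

At 1,4 positions (parity opposite): cis → (a,e or e,a); trans → (e,e or a,a).
Best chair for cis: E = 1.21 kcal/mol; best chair for trans: E = 0.00 kcal/mol.
The trans isomer is lower by 1.21 kcal/mol.

trans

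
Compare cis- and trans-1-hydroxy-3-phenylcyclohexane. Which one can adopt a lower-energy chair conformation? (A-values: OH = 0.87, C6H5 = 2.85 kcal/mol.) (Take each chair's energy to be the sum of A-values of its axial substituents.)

cis

At 1,3 positions (parity same): cis → (e,e or a,a); trans → (a,e or e,a).
Best chair for cis: E = 0.00 kcal/mol; best chair for trans: E = 0.87 kcal/mol.
The cis isomer is lower by 0.87 kcal/mol.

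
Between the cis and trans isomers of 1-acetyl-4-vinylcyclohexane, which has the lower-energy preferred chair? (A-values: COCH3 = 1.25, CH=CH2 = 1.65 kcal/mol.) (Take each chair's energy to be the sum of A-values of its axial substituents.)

At 1,4 positions (parity opposite): cis → (a,e or e,a); trans → (e,e or a,a).
Best chair for cis: E = 1.25 kcal/mol; best chair for trans: E = 0.00 kcal/mol.
The trans isomer is lower by 1.25 kcal/mol.

trans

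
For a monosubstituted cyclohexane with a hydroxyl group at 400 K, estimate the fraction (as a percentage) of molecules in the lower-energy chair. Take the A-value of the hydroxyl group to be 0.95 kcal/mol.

One chair has the hydroxyl group axial (E = 0.95 kcal/mol) and the other has it equatorial (E = 0).
ΔG = 0.95 kcal/mol between the two chairs.
K = exp(ΔG/RT) with R = 1.987×10⁻³ kcal mol⁻¹ K⁻¹ and T = 400 K gives K ≈ 3.3.
Fraction in the lower-energy chair = K/(K+1) = 76.8%.

76.8%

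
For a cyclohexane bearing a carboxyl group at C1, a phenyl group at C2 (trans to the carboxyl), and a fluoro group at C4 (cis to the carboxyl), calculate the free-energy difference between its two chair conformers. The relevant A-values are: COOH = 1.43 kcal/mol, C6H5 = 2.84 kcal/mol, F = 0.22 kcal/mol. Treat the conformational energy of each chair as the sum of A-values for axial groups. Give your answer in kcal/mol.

Chair I (carboxyl axial, phenyl axial, fluoro equatorial): E = 4.27 kcal/mol.
Chair II (carboxyl equatorial, phenyl equatorial, fluoro axial): E = 0.22 kcal/mol.
ΔE = 4.27 − 0.22 = 4.05 kcal/mol; chair II is more stable.

4.05 kcal/mol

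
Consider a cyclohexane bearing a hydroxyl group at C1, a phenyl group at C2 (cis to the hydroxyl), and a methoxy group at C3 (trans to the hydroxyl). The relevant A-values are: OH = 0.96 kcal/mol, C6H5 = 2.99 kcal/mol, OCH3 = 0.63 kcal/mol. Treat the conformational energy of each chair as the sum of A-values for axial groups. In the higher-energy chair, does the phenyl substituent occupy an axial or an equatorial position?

axial

Chair I (hydroxyl axial, phenyl equatorial, methoxy equatorial): E = 0.96 kcal/mol.
Chair II (hydroxyl equatorial, phenyl axial, methoxy axial): E = 3.62 kcal/mol.
Chair II is the less stable (higher-energy) conformer, and in that chair the phenyl group is axial.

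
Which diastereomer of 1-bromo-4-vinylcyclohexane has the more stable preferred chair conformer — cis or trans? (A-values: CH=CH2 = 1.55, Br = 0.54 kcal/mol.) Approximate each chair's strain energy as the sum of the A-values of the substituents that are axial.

trans

At 1,4 positions (parity opposite): cis → (a,e or e,a); trans → (e,e or a,a).
Best chair for cis: E = 0.54 kcal/mol; best chair for trans: E = 0.00 kcal/mol.
The trans isomer is lower by 0.54 kcal/mol.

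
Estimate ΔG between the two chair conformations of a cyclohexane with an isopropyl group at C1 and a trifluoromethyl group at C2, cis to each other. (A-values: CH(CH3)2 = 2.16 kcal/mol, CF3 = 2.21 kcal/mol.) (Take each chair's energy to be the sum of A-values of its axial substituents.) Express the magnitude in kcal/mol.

0.05 kcal/mol

C1 and C2 have opposite parity, so for the cis isomer the two substituents are one axial and one equatorial in each chair.
Chair I (isopropyl axial, trifluoromethyl equatorial): E = 2.16 kcal/mol.
Chair II (isopropyl equatorial, trifluoromethyl axial): E = 2.21 kcal/mol.
ΔE = 2.21 − 2.16 = 0.05 kcal/mol; chair I is more stable.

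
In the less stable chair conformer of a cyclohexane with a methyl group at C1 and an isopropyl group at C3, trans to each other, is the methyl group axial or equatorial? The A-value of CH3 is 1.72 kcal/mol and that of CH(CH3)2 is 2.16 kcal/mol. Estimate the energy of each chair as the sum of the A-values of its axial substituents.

C1 and C3 have the same parity, so for the trans isomer the two substituents are one axial and one equatorial in each chair.
Chair I (methyl axial, isopropyl equatorial): E = 1.72 kcal/mol.
Chair II (methyl equatorial, isopropyl axial): E = 2.16 kcal/mol.
Chair II is the less stable (higher-energy) conformer, and in that chair the methyl group is equatorial.

equatorial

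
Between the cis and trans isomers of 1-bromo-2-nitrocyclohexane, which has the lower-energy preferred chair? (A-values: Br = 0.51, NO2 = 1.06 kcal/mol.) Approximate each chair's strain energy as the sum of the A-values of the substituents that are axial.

At 1,2 positions (parity opposite): cis → (a,e or e,a); trans → (e,e or a,a).
Best chair for cis: E = 0.51 kcal/mol; best chair for trans: E = 0.00 kcal/mol.
The trans isomer is lower by 0.51 kcal/mol.

trans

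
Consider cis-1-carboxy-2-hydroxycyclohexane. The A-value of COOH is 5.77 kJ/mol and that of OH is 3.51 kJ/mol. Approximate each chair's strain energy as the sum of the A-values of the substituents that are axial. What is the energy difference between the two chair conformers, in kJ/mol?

2.26 kJ/mol

C1 and C2 have opposite parity, so for the cis isomer the two substituents are one axial and one equatorial in each chair.
Chair I (carboxyl axial, hydroxyl equatorial): E = 5.77 kJ/mol.
Chair II (carboxyl equatorial, hydroxyl axial): E = 3.51 kJ/mol.
ΔE = 5.77 − 3.51 = 2.26 kJ/mol; chair II is more stable.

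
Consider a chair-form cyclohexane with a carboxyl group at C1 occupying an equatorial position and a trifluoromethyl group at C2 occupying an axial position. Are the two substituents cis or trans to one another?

C1 and C2 have opposite parity, so their axial bonds point in opposite directions.
With opposite-parity carbons, two substituents on the same face are one axial and one equatorial; opposite faces give both axial or both equatorial.
Here the groups are equatorial/axial → same face → cis.

cis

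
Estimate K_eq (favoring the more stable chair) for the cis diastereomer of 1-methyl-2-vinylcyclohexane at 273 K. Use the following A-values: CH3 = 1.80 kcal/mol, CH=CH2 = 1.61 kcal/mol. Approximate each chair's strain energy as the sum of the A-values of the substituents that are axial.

C1 and C2 have opposite parity, so for the cis isomer the two substituents are one axial and one equatorial in each chair.
Chair I (methyl axial, vinyl equatorial): E = 1.80 kcal/mol; chair II (methyl equatorial, vinyl axial): E = 1.61 kcal/mol.
ΔG = 0.19 kcal/mol between the two chairs.
K = exp(ΔG/RT) with R = 1.987×10⁻³ kcal mol⁻¹ K⁻¹ and T = 273 K gives K ≈ 1.42.

K ≈ 1.42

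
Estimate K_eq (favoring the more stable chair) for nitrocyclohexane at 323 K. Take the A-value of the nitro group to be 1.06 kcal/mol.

One chair has the nitro group axial (E = 1.06 kcal/mol) and the other has it equatorial (E = 0).
ΔG = 1.06 kcal/mol between the two chairs.
K = exp(ΔG/RT) with R = 1.987×10⁻³ kcal mol⁻¹ K⁻¹ and T = 323 K gives K ≈ 5.22.

K ≈ 5.22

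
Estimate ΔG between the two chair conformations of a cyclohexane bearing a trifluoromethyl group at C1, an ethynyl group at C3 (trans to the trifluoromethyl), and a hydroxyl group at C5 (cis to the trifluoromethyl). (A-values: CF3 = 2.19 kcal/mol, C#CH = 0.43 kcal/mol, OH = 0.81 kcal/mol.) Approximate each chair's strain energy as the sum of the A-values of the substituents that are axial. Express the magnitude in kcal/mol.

Chair I (trifluoromethyl axial, ethynyl equatorial, hydroxyl axial): E = 3.00 kcal/mol.
Chair II (trifluoromethyl equatorial, ethynyl axial, hydroxyl equatorial): E = 0.43 kcal/mol.
ΔE = 3.00 − 0.43 = 2.57 kcal/mol; chair II is more stable.

2.57 kcal/mol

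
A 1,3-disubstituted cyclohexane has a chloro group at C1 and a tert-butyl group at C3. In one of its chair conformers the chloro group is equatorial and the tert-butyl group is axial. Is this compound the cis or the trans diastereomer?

trans

C1 and C3 have the same parity, so their axial bonds point in the same direction.
With same-parity carbons, two substituents on the same face are both axial or both equatorial; opposite faces give one of each.
Here the groups are equatorial/axial → opposite face → trans.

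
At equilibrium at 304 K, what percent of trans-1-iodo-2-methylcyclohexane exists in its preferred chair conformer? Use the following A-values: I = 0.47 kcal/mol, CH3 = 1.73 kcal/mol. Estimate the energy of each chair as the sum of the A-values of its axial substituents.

C1 and C2 have opposite parity, so for the trans isomer the two substituents are e,e in one chair and a,a in the other.
Chair I (iodo axial, methyl axial): E = 2.20 kcal/mol; chair II (iodo equatorial, methyl equatorial): E = 0.00 kcal/mol.
ΔG = 2.20 kcal/mol between the two chairs.
K = exp(ΔG/RT) with R = 1.987×10⁻³ kcal mol⁻¹ K⁻¹ and T = 304 K gives K ≈ 38.2.
Fraction in the lower-energy chair = K/(K+1) = 97.4%.

97.4%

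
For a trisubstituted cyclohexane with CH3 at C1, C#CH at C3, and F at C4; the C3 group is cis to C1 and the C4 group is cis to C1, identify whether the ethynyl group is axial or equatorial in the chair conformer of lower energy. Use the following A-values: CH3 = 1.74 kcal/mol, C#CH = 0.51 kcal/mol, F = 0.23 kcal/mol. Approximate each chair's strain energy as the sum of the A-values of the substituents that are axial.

Chair I (methyl axial, ethynyl axial, fluoro equatorial): E = 2.25 kcal/mol.
Chair II (methyl equatorial, ethynyl equatorial, fluoro axial): E = 0.23 kcal/mol.
Chair II is the more stable (lower-energy) conformer, and in that chair the ethynyl group is equatorial.

equatorial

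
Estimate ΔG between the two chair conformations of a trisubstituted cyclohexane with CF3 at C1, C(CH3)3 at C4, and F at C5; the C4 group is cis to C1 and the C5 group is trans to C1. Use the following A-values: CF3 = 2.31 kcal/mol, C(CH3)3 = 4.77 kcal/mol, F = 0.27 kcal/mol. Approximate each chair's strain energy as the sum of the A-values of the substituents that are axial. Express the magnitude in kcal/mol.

2.73 kcal/mol

Chair I (trifluoromethyl axial, tert-butyl equatorial, fluoro equatorial): E = 2.31 kcal/mol.
Chair II (trifluoromethyl equatorial, tert-butyl axial, fluoro axial): E = 5.04 kcal/mol.
ΔE = 5.04 − 2.31 = 2.73 kcal/mol; chair I is more stable.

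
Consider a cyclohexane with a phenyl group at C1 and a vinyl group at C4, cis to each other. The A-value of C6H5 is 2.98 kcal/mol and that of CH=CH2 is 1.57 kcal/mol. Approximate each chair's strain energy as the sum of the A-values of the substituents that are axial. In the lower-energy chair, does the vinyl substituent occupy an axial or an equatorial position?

axial

C1 and C4 have opposite parity, so for the cis isomer the two substituents are one axial and one equatorial in each chair.
Chair I (phenyl axial, vinyl equatorial): E = 2.98 kcal/mol.
Chair II (phenyl equatorial, vinyl axial): E = 1.57 kcal/mol.
Chair II is the more stable (lower-energy) conformer, and in that chair the vinyl group is axial.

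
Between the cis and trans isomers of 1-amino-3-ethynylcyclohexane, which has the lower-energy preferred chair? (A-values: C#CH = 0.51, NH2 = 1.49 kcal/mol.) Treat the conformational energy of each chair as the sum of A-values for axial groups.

cis

At 1,3 positions (parity same): cis → (e,e or a,a); trans → (a,e or e,a).
Best chair for cis: E = 0.00 kcal/mol; best chair for trans: E = 0.51 kcal/mol.
The cis isomer is lower by 0.51 kcal/mol.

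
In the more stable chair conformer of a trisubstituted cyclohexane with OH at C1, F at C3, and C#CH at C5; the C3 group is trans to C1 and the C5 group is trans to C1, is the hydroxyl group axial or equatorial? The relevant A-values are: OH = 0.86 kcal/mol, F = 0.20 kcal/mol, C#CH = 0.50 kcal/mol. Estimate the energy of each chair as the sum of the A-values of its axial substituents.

equatorial

Chair I (hydroxyl axial, fluoro equatorial, ethynyl equatorial): E = 0.86 kcal/mol.
Chair II (hydroxyl equatorial, fluoro axial, ethynyl axial): E = 0.70 kcal/mol.
Chair II is the more stable (lower-energy) conformer, and in that chair the hydroxyl group is equatorial.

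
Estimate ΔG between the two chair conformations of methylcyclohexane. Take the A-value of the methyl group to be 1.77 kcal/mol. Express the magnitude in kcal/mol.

1.77 kcal/mol

A monosubstituted cyclohexane has one chair with the methyl group axial (E = A = 1.77 kcal/mol) and one with it equatorial (E = 0).
ΔE = 1.77 − 0 = 1.77 kcal/mol.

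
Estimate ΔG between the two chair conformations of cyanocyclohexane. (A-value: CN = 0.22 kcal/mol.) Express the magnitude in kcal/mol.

0.22 kcal/mol

A monosubstituted cyclohexane has one chair with the cyano group axial (E = A = 0.22 kcal/mol) and one with it equatorial (E = 0).
ΔE = 0.22 − 0 = 0.22 kcal/mol.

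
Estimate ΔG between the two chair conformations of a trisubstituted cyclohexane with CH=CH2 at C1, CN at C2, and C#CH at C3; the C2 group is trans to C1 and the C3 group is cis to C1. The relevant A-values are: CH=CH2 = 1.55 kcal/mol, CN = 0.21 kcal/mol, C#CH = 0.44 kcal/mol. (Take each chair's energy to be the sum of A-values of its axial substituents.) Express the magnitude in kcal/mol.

Chair I (vinyl axial, cyano axial, ethynyl axial): E = 2.20 kcal/mol.
Chair II (vinyl equatorial, cyano equatorial, ethynyl equatorial): E = 0.00 kcal/mol.
ΔE = 2.20 − 0.00 = 2.20 kcal/mol; chair II is more stable.

2.20 kcal/mol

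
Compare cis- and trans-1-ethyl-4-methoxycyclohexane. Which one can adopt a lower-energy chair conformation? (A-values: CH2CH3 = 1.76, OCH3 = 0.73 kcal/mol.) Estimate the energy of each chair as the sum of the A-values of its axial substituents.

trans

At 1,4 positions (parity opposite): cis → (a,e or e,a); trans → (e,e or a,a).
Best chair for cis: E = 0.73 kcal/mol; best chair for trans: E = 0.00 kcal/mol.
The trans isomer is lower by 0.73 kcal/mol.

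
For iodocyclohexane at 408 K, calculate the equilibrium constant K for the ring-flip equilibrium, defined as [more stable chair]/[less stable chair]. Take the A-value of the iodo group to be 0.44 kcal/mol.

K ≈ 1.72

One chair has the iodo group axial (E = 0.44 kcal/mol) and the other has it equatorial (E = 0).
ΔG = 0.44 kcal/mol between the two chairs.
K = exp(ΔG/RT) with R = 1.987×10⁻³ kcal mol⁻¹ K⁻¹ and T = 408 K gives K ≈ 1.72.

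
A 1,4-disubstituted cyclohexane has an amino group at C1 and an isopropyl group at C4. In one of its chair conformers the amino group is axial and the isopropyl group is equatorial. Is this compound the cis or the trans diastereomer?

cis

C1 and C4 have opposite parity, so their axial bonds point in opposite directions.
With opposite-parity carbons, two substituents on the same face are one axial and one equatorial; opposite faces give both axial or both equatorial.
Here the groups are axial/equatorial → same face → cis.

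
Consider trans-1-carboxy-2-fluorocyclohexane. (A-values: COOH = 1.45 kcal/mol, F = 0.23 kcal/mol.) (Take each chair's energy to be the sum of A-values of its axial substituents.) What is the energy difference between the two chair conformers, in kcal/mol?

1.68 kcal/mol

C1 and C2 have opposite parity, so for the trans isomer the two substituents are e,e in one chair and a,a in the other.
Chair I (carboxyl axial, fluoro axial): E = 1.68 kcal/mol.
Chair II (carboxyl equatorial, fluoro equatorial): E = 0.00 kcal/mol.
ΔE = 1.68 − 0.00 = 1.68 kcal/mol; chair II is more stable.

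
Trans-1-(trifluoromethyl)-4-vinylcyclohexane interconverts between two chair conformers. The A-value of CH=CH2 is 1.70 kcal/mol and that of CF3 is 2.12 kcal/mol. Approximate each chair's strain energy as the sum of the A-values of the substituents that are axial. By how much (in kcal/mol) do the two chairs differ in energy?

3.82 kcal/mol

C1 and C4 have opposite parity, so for the trans isomer the two substituents are e,e in one chair and a,a in the other.
Chair I (vinyl axial, trifluoromethyl axial): E = 3.82 kcal/mol.
Chair II (vinyl equatorial, trifluoromethyl equatorial): E = 0.00 kcal/mol.
ΔE = 3.82 − 0.00 = 3.82 kcal/mol; chair II is more stable.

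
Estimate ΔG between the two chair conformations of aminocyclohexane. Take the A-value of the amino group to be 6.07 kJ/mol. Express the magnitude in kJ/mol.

A monosubstituted cyclohexane has one chair with the amino group axial (E = A = 6.07 kJ/mol) and one with it equatorial (E = 0).
ΔE = 6.07 − 0 = 6.07 kJ/mol.

6.07 kJ/mol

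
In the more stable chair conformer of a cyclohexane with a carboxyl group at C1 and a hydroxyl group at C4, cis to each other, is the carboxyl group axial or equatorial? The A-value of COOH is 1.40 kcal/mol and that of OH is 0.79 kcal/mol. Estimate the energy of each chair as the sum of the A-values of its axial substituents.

C1 and C4 have opposite parity, so for the cis isomer the two substituents are one axial and one equatorial in each chair.
Chair I (carboxyl axial, hydroxyl equatorial): E = 1.40 kcal/mol.
Chair II (carboxyl equatorial, hydroxyl axial): E = 0.79 kcal/mol.
Chair II is the more stable (lower-energy) conformer, and in that chair the carboxyl group is equatorial.

equatorial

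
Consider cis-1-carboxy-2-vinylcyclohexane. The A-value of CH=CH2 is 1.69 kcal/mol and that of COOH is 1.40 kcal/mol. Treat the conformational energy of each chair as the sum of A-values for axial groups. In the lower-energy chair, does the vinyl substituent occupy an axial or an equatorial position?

C1 and C2 have opposite parity, so for the cis isomer the two substituents are one axial and one equatorial in each chair.
Chair I (vinyl axial, carboxyl equatorial): E = 1.69 kcal/mol.
Chair II (vinyl equatorial, carboxyl axial): E = 1.40 kcal/mol.
Chair II is the more stable (lower-energy) conformer, and in that chair the vinyl group is equatorial.

equatorial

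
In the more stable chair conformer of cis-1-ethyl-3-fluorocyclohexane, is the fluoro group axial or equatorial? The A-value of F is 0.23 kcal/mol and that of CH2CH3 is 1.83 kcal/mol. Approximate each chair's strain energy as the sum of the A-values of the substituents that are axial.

C1 and C3 have the same parity, so for the cis isomer the two substituents are e,e in one chair and a,a in the other.
Chair I (fluoro axial, ethyl axial): E = 2.06 kcal/mol.
Chair II (fluoro equatorial, ethyl equatorial): E = 0.00 kcal/mol.
Chair II is the more stable (lower-energy) conformer, and in that chair the fluoro group is equatorial.

equatorial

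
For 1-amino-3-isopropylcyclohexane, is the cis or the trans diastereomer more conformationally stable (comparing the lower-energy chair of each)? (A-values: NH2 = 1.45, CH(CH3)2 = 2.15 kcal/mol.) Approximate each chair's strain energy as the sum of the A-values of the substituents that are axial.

At 1,3 positions (parity same): cis → (e,e or a,a); trans → (a,e or e,a).
Best chair for cis: E = 0.00 kcal/mol; best chair for trans: E = 1.45 kcal/mol.
The cis isomer is lower by 1.45 kcal/mol.

cis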